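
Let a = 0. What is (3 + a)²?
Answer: 9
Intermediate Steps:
(3 + a)² = (3 + 0)² = 3² = 9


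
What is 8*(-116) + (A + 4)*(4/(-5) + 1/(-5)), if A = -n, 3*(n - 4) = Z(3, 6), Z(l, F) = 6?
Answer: -926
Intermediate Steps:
n = 6 (n = 4 + (⅓)*6 = 4 + 2 = 6)
A = -6 (A = -1*6 = -6)
8*(-116) + (A + 4)*(4/(-5) + 1/(-5)) = 8*(-116) + (-6 + 4)*(4/(-5) + 1/(-5)) = -928 - 2*(4*(-⅕) + 1*(-⅕)) = -928 - 2*(-⅘ - ⅕) = -928 - 2*(-1) = -928 + 2 = -926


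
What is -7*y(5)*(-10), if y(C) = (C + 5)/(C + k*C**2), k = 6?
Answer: 140/31 ≈ 4.5161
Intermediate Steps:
y(C) = (5 + C)/(C + 6*C**2) (y(C) = (C + 5)/(C + 6*C**2) = (5 + C)/(C + 6*C**2))
-7*y(5)*(-10) = -7*(5 + 5)/(5*(1 + 6*5))*(-10) = -7*10/(5*(1 + 30))*(-10) = -7*10/(5*31)*(-10) = -7*2/31*(-10) = -14/31*(-10) = 140/31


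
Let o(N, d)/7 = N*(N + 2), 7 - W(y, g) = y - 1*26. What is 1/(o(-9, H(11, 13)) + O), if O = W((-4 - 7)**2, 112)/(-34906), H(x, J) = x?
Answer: 17453/7696817 ≈ 0.0022676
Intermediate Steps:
W(y, g) = 33 - y (W(y, g) = 7 - (y - 1*26) = 7 - (y - 26) = 7 - (-26 + y) = 7 + (26 - y) = 33 - y)
O = 44/17453 (O = (33 - (-4 - 7)**2)/(-34906) = (33 - 1*(-11)**2)*(-1/34906) = (33 - 1*121)*(-1/34906) = (33 - 121)*(-1/34906) = -88*(-1/34906) = 44/17453 ≈ 0.0025211)
o(N, d) = 7*N*(2 + N) (o(N, d) = 7*(N*(N + 2)) = 7*(N*(2 + N)) = 7*N*(2 + N))
1/(o(-9, H(11, 13)) + O) = 1/(7*(-9)*(2 - 9) + 44/17453) = 1/(7*(-9)*(-7) + 44/17453) = 1/(441 + 44/17453) = 1/(7696817/17453) = 17453/7696817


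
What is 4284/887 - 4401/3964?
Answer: 13078089/3516068 ≈ 3.7195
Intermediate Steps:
4284/887 - 4401/3964 = 13078089/3516068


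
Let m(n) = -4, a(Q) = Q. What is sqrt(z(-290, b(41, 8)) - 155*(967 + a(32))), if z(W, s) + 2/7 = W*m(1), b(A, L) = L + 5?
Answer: 3*I*sqrt(836731)/7 ≈ 392.03*I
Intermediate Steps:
b(A, L) = 5 + L
z(W, s) = -2/7 - 4*W (z(W, s) = -2/7 + W*(-4) = -2/7 - 4*W)
sqrt(z(-290, b(41, 8)) - 155*(967 + a(32))) = sqrt((-2/7 - 4*(-290)) - 155*(967 + 32)) = sqrt((-2/7 + 1160) - 155*999) = sqrt(8118/7 - 154845) = sqrt(-1075797/7) = 3*I*sqrt(836731)/7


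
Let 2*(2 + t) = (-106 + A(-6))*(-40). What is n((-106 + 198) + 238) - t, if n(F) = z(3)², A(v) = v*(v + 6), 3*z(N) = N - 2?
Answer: -19061/9 ≈ -2117.9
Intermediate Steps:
z(N) = -⅔ + N/3 (z(N) = (N - 2)/3 = (-2 + N)/3 = -⅔ + N/3)
A(v) = v*(6 + v)
t = 2118 (t = -2 + ((-106 - 6*(6 - 6))*(-40))/2 = -2 + ((-106 - 6*0)*(-40))/2 = -2 + ((-106 + 0)*(-40))/2 = -2 + (-106*(-40))/2 = -2 + (½)*4240 = -2 + 2120 = 2118)
n(F) = ⅑ (n(F) = (-⅔ + (⅓)*3)² = (-⅔ + 1)² = (⅓)² = ⅑)
n((-106 + 198) + 238) - t = ⅑ - 1*2118 = ⅑ - 2118 = -19061/9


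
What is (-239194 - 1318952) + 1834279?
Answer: 276133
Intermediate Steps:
(-239194 - 1318952) + 1834279 = -1558146 + 1834279 = 276133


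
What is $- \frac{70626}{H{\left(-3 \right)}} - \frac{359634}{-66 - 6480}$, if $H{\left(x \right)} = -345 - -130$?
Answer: $\frac{89939851}{234565} \approx 383.43$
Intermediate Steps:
$H{\left(x \right)} = -215$ ($H{\left(x \right)} = -345 + 130 = -215$)
$- \frac{70626}{H{\left(-3 \right)}} - \frac{359634}{-66 - 6480} = - \frac{70626}{-215} - \frac{359634}{-66 - 6480} = \left(-70626\right) \left(- \frac{1}{215}\right) - \frac{359634}{-66 - 6480} = \frac{70626}{215} - \frac{359634}{-6546} = \frac{70626}{215} - - \frac{59939}{1091} = \frac{70626}{215} + \frac{59939}{1091} = \frac{89939851}{234565}$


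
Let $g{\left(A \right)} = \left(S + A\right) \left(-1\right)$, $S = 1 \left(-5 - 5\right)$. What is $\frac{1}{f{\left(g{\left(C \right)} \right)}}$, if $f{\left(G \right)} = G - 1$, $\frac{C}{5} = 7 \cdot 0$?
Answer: $\frac{1}{9} \approx 0.11111$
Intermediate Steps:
$S = -10$ ($S = 1 \left(-10\right) = -10$)
$C = 0$ ($C = 5 \cdot 7 \cdot 0 = 5 \cdot 0 = 0$)
$g{\left(A \right)} = 10 - A$ ($g{\left(A \right)} = \left(-10 + A\right) \left(-1\right) = 10 - A$)
$f{\left(G \right)} = -1 + G$
$\frac{1}{f{\left(g{\left(C \right)} \right)}} = \frac{1}{-1 + \left(10 - 0\right)} = \frac{1}{-1 + \left(10 + 0\right)} = \frac{1}{-1 + 10} = \frac{1}{9}$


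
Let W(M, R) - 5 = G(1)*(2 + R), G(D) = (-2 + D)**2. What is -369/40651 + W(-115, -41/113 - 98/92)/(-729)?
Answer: -2575642111/154040541642 ≈ -0.016721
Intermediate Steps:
W(M, R) = 7 + R (W(M, R) = 5 + (-2 + 1)**2*(2 + R) = 5 + (-1)**2*(2 + R) = 5 + 1*(2 + R) = 5 + (2 + R) = 7 + R)
-369/40651 + W(-115, -41/113 - 98/92)/(-729) = -369/40651 + (7 + (-41/113 - 98/92))/(-729) = -369*1/40651 + (7 + (-41*1/113 - 98*1/92))*(-1/729) = -369/40651 + (7 + (-41/113 - 49/46))*(-1/729) = -369/40651 + (7 - 7423/5198)*(-1/729) = -369/40651 + (28963/5198)*(-1/729) = -369/40651 - 28963/3789342 = -2575642111/154040541642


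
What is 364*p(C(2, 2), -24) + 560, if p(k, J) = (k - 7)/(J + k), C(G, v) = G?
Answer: 7070/11 ≈ 642.73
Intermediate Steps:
p(k, J) = (-7 + k)/(J + k)
364*p(C(2, 2), -24) + 560 = 364*((-7 + 2)/(-24 + 2)) + 560 = 364*(-5/(-22)) + 560 = 364*(-1/22*(-5)) + 560 = 364*(5/22) + 560 = 910/11 + 560 = 7070/11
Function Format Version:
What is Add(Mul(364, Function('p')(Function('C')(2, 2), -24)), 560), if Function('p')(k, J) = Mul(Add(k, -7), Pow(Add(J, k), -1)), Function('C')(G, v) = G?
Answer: Rational(7070, 11) ≈ 642.73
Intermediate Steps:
Function('p')(k, J) = Mul(Pow(Add(J, k), -1), Add(-7, k)) (Function('p')(k, J) = Mul(Add(-7, k), Pow(Add(J, k), -1)) = Mul(Pow(Add(J, k), -1), Add(-7, k)))
Add(Mul(364, Function('p')(Function('C')(2, 2), -24)), 560) = Add(Mul(364, Mul(Pow(Add(-24, 2), -1), Add(-7, 2))), 560) = Add(Mul(364, Mul(Pow(-22, -1), -5)), 560) = Add(Mul(364, Mul(Rational(-1, 22), -5)), 560) = Add(Mul(364, Rational(5, 22)), 560) = Add(Rational(910, 11), 560) = Rational(7070, 11)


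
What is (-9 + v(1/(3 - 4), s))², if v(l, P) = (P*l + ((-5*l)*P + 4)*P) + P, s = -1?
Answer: 64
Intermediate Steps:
v(l, P) = P + P*l + P*(4 - 5*P*l) (v(l, P) = (P*l + (-5*P*l + 4)*P) + P = (P*l + (4 - 5*P*l)*P) + P = (P*l + P*(4 - 5*P*l)) + P = P + P*l + P*(4 - 5*P*l))
(-9 + v(1/(3 - 4), s))² = (-9 - (5 + 1/(3 - 4) - 5*(-1)/(3 - 4)))² = (-9 - (5 + 1/(-1) - 5*(-1)/(-1)))² = (-9 - (5 - 1 - 5*(-1)*(-1)))² = (-9 - (5 - 1 - 5))² = (-9 - 1*(-1))² = (-9 + 1)² = (-8)² = 64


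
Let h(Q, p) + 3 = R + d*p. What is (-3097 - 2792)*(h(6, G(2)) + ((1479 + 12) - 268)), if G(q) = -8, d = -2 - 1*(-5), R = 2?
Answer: -7055022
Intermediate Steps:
d = 3 (d = -2 + 5 = 3)
h(Q, p) = -1 + 3*p (h(Q, p) = -3 + (2 + 3*p) = -1 + 3*p)
(-3097 - 2792)*(h(6, G(2)) + ((1479 + 12) - 268)) = (-3097 - 2792)*((-1 + 3*(-8)) + ((1479 + 12) - 268)) = -5889*((-1 - 24) + (1491 - 268)) = -5889*(-25 + 1223) = -5889*1198 = -7055022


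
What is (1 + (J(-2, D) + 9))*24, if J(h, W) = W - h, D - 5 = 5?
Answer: 528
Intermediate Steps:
D = 10 (D = 5 + 5 = 10)
(1 + (J(-2, D) + 9))*24 = (1 + ((10 - 1*(-2)) + 9))*24 = (1 + ((10 + 2) + 9))*24 = (1 + (12 + 9))*24 = (1 + 21)*24 = 22*24 = 528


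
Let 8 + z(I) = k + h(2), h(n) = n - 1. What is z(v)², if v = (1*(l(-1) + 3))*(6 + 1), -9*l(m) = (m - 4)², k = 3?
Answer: 16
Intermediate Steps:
l(m) = -(-4 + m)²/9 (l(m) = -(m - 4)²/9 = -(-4 + m)²/9)
h(n) = -1 + n
v = 14/9 (v = (1*(-(-4 - 1)²/9 + 3))*(6 + 1) = (1*(-⅑*(-5)² + 3))*7 = (1*(-⅑*25 + 3))*7 = (1*(-25/9 + 3))*7 = (1*(2/9))*7 = (2/9)*7 = 14/9 ≈ 1.5556)
z(I) = -4 (z(I) = -8 + (3 + (-1 + 2)) = -8 + (3 + 1) = -8 + 4 = -4)
z(v)² = (-4)² = 16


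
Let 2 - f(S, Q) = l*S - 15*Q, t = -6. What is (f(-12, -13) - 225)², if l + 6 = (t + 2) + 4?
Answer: 240100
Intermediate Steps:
l = -6 (l = -6 + ((-6 + 2) + 4) = -6 + (-4 + 4) = -6 + 0 = -6)
f(S, Q) = 2 + 6*S + 15*Q (f(S, Q) = 2 - (-6*S - 15*Q) = 2 - (-15*Q - 6*S) = 2 + (6*S + 15*Q) = 2 + 6*S + 15*Q)
(f(-12, -13) - 225)² = ((2 + 6*(-12) + 15*(-13)) - 225)² = ((2 - 72 - 195) - 225)² = (-265 - 225)² = (-490)² = 240100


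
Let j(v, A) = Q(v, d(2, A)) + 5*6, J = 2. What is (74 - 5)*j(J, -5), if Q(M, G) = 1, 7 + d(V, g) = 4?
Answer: 2139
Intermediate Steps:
d(V, g) = -3 (d(V, g) = -7 + 4 = -3)
j(v, A) = 31 (j(v, A) = 1 + 5*6 = 1 + 30 = 31)
(74 - 5)*j(J, -5) = (74 - 5)*31 = 69*31 = 2139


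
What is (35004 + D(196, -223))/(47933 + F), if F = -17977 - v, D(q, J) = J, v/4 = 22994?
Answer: -34781/62020 ≈ -0.56080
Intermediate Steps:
v = 91976 (v = 4*22994 = 91976)
F = -109953 (F = -17977 - 1*91976 = -17977 - 91976 = -109953)
(35004 + D(196, -223))/(47933 + F) = (35004 - 223)/(47933 - 109953) = 34781/(-62020) = 34781*(-1/62020) = -34781/62020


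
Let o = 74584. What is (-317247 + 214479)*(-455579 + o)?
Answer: 39154094160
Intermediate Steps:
(-317247 + 214479)*(-455579 + o) = (-317247 + 214479)*(-455579 + 74584) = -102768*(-380995) = 39154094160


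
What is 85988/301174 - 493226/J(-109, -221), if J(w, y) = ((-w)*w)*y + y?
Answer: 19303231729/197681578380 ≈ 0.097648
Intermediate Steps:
J(w, y) = y - y*w² (J(w, y) = (-w²)*y + y = -y*w² + y = y - y*w²)
85988/301174 - 493226/J(-109, -221) = 85988/301174 - 493226*(-1/(221*(1 - 1*(-109)²))) = 85988*(1/301174) - 493226*(-1/(221*(1 - 1*11881))) = 42994/150587 - 493226*(-1/(221*(1 - 11881))) = 42994/150587 - 493226/((-221*(-11880))) = 42994/150587 - 493226/2625480 = 42994/150587 - 493226*1/2625480 = 42994/150587 - 246613/1312740 = 19303231729/197681578380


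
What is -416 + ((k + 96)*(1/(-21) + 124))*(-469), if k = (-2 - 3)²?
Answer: -21103769/3 ≈ -7.0346e+6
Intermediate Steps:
k = 25 (k = (-5)² = 25)
-416 + ((k + 96)*(1/(-21) + 124))*(-469) = -416 + ((25 + 96)*(1/(-21) + 124))*(-469) = -416 + (121*(-1/21 + 124))*(-469) = -416 + (121*(2603/21))*(-469) = -416 + (314963/21)*(-469) = -416 - 21102521/3 = -21103769/3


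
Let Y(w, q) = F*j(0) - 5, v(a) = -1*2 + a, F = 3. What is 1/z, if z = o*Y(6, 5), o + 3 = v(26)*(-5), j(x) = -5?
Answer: 1/2460 ≈ 0.00040650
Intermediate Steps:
v(a) = -2 + a
Y(w, q) = -20 (Y(w, q) = 3*(-5) - 5 = -15 - 5 = -20)
o = -123 (o = -3 + (-2 + 26)*(-5) = -3 + 24*(-5) = -3 - 120 = -123)
z = 2460 (z = -123*(-20) = 2460)
1/z = 1/2460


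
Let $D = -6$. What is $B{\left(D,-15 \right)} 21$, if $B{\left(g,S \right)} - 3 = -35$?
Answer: $-672$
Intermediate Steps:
$B{\left(g,S \right)} = -32$ ($B{\left(g,S \right)} = 3 - 35 = -32$)
$B{\left(D,-15 \right)} 21 = \left(-32\right) 21 = -672$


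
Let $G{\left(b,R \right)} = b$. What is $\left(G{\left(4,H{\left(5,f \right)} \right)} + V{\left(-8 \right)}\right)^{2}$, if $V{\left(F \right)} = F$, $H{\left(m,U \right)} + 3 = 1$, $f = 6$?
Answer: $16$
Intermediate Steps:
$H{\left(m,U \right)} = -2$ ($H{\left(m,U \right)} = -3 + 1 = -2$)
$\left(G{\left(4,H{\left(5,f \right)} \right)} + V{\left(-8 \right)}\right)^{2} = \left(4 - 8\right)^{2} = \left(-4\right)^{2} = 16$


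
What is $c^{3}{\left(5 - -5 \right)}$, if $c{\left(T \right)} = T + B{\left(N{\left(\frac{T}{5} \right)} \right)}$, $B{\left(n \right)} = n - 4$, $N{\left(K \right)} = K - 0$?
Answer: $512$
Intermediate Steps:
$N{\left(K \right)} = K$ ($N{\left(K \right)} = K + 0 = K$)
$B{\left(n \right)} = -4 + n$
$c{\left(T \right)} = -4 + \frac{6 T}{5}$ ($c{\left(T \right)} = T + \left(-4 + \frac{T}{5}\right) = -4 + \frac{6 T}{5}$)
$c^{3}{\left(5 - -5 \right)} = \left(-4 + \frac{6 \left(5 - -5\right)}{5}\right)^{3} = \left(-4 + \frac{6 \left(5 + 5\right)}{5}\right)^{3} = \left(-4 + \frac{6}{5} \cdot 10\right)^{3} = \left(-4 + 12\right)^{3} = 8^{3} = 512$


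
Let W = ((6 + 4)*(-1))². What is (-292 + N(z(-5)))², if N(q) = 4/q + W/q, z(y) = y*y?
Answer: 51782416/625 ≈ 82852.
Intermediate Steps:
W = 100 (W = (10*(-1))² = (-10)² = 100)
z(y) = y²
N(q) = 104/q (N(q) = 4/q + 100/q = 104/q)
(-292 + N(z(-5)))² = (-292 + 104/((-5)²))² = (-292 + 104/25)² = (-7196/25)² = 51782416/625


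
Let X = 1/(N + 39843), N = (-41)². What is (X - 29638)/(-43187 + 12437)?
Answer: 410229437/425621000 ≈ 0.96384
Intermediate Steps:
N = 1681
X = 1/41524 (X = 1/(1681 + 39843) = 1/41524 ≈ 2.4082e-5)
(X - 29638)/(-43187 + 12437) = (1/41524 - 29638)/(-43187 + 12437) = -1230688311/41524/(-30750) = -1230688311/41524*(-1/30750) = 410229437/425621000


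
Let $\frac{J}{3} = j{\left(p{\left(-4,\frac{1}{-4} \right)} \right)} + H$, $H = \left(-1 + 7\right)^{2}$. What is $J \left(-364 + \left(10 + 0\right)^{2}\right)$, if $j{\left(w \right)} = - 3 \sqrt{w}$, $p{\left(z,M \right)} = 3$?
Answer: $-28512 + 2376 \sqrt{3} \approx -24397.0$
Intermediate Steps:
$H = 36$ ($H = 6^{2} = 36$)
$J = 108 - 9 \sqrt{3}$ ($J = 3 \left(- 3 \sqrt{3} + 36\right) = 3 \left(36 - 3 \sqrt{3}\right) = 108 - 9 \sqrt{3} \approx 92.411$)
$J \left(-364 + \left(10 + 0\right)^{2}\right) = \left(108 - 9 \sqrt{3}\right) \left(-364 + \left(10 + 0\right)^{2}\right) = \left(108 - 9 \sqrt{3}\right) \left(-364 + 10^{2}\right) = \left(108 - 9 \sqrt{3}\right) \left(-364 + 100\right) = \left(108 - 9 \sqrt{3}\right) \left(-264\right) = -28512 + 2376 \sqrt{3}$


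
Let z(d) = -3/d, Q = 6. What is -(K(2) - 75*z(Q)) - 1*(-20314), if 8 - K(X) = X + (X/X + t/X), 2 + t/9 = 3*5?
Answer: 20330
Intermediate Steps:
t = 117 (t = -18 + 9*(3*5) = -18 + 9*15 = -18 + 135 = 117)
K(X) = 7 - X - 117/X (K(X) = 8 - (X + (X/X + 117/X)) = 8 - (X + (1 + 117/X)) = 8 - (1 + X + 117/X) = 8 + (-1 - X - 117/X) = 7 - X - 117/X)
-(K(2) - 75*z(Q)) - 1*(-20314) = -((7 - 1*2 - 117/2) - (-225)/6) - 1*(-20314) = -((7 - 2 - 117*½) - (-225)/6) + 20314 = -((7 - 2 - 117/2) - 75*(-½)) + 20314 = -(-107/2 + 75/2) + 20314 = -1*(-16) + 20314 = 16 + 20314 = 20330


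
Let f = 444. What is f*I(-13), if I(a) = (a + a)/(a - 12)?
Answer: 11544/25 ≈ 461.76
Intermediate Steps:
I(a) = 2*a/(-12 + a) (I(a) = (2*a)/(-12 + a) = 2*a/(-12 + a))
f*I(-13) = 444*(2*(-13)/(-12 - 13)) = 444*(2*(-13)/(-25)) = 444*(2*(-13)*(-1/25)) = 444*(26/25) = 11544/25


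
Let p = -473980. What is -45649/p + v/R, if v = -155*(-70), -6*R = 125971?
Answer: -25105647821/59707734580 ≈ -0.42048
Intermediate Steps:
R = -125971/6 (R = -⅙*125971 = -125971/6 ≈ -20995.)
v = 10850
-45649/p + v/R = -45649/(-473980) + 10850/(-125971/6) = -45649*(-1/473980) + 10850*(-6/125971) = 45649/473980 - 65100/125971 = -25105647821/59707734580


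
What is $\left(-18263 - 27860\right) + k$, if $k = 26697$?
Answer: $-19426$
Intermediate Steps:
$\left(-18263 - 27860\right) + k = \left(-18263 - 27860\right) + 26697 = -46123 + 26697 = -19426$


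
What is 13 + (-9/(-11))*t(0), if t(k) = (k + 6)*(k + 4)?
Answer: 359/11 ≈ 32.636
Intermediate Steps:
t(k) = (4 + k)*(6 + k) (t(k) = (6 + k)*(4 + k) = (4 + k)*(6 + k))
13 + (-9/(-11))*t(0) = 13 + (-9/(-11))*(24 + 0**2 + 10*0) = 13 + (-9*(-1/11))*(24 + 0 + 0) = 13 + (9/11)*24 = 13 + 216/11 = 359/11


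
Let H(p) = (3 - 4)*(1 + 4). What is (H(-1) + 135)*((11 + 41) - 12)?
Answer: 5200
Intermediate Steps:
H(p) = -5 (H(p) = -1*5 = -5)
(H(-1) + 135)*((11 + 41) - 12) = (-5 + 135)*((11 + 41) - 12) = 130*(52 - 12) = 130*40 = 5200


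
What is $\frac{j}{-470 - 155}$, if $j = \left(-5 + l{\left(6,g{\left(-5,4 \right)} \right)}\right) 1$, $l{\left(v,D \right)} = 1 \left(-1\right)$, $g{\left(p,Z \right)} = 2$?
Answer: $\frac{6}{625} \approx 0.0096$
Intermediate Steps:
$l{\left(v,D \right)} = -1$
$j = -6$ ($j = \left(-5 - 1\right) 1 = \left(-6\right) 1 = -6$)
$\frac{j}{-470 - 155} = - \frac{6}{-470 - 155} = - \frac{6}{-625} = \left(-6\right) \left(- \frac{1}{625}\right) = \frac{6}{625}$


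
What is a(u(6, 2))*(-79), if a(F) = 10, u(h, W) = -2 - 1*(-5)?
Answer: -790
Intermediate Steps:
u(h, W) = 3 (u(h, W) = -2 + 5 = 3)
a(u(6, 2))*(-79) = 10*(-79) = -790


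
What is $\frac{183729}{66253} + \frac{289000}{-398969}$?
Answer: $\frac{54155058401}{26432893157} \approx 2.0488$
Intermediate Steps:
$\frac{183729}{66253} + \frac{289000}{-398969} = 183729 \cdot \frac{1}{66253} + 289000 \left(- \frac{1}{398969}\right) = \frac{183729}{66253} - \frac{289000}{398969} = \frac{54155058401}{26432893157}$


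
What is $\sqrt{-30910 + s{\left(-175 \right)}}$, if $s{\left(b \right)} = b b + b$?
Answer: $2 i \sqrt{115} \approx 21.448 i$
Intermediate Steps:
$s{\left(b \right)} = b + b^{2}$ ($s{\left(b \right)} = b^{2} + b = b + b^{2}$)
$\sqrt{-30910 + s{\left(-175 \right)}} = \sqrt{-30910 - 175 \left(1 - 175\right)} = \sqrt{-30910 - -30450} = \sqrt{-30910 + 30450} = \sqrt{-460} = 2 i \sqrt{115}$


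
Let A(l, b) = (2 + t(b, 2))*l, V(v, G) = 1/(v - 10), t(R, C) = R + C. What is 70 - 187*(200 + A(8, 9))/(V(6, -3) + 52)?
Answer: -212902/207 ≈ -1028.5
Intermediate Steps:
t(R, C) = C + R
V(v, G) = 1/(-10 + v)
A(l, b) = l*(4 + b) (A(l, b) = (2 + (2 + b))*l = (4 + b)*l = l*(4 + b))
70 - 187*(200 + A(8, 9))/(V(6, -3) + 52) = 70 - 187*(200 + 8*(4 + 9))/(1/(-10 + 6) + 52) = 70 - 187*(200 + 8*13)/(1/(-4) + 52) = 70 - 187*(200 + 104)/(-¼ + 52) = 70 - 56848/207/4 = 70 - 56848*4/207 = 70 - 187*1216/207 = 70 - 227392/207 = -212902/207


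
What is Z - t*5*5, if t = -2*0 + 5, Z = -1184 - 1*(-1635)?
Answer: 326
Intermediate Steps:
Z = 451 (Z = -1184 + 1635 = 451)
t = 5 (t = 0 + 5 = 5)
Z - t*5*5 = 451 - 5*5*5 = 451 - 5*25 = 451 - 1*125 = 451 - 125 = 326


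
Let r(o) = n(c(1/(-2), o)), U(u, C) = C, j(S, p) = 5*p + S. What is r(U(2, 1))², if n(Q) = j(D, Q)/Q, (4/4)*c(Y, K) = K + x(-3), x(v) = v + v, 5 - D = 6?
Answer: 676/25 ≈ 27.040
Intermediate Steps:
D = -1 (D = 5 - 1*6 = 5 - 6 = -1)
j(S, p) = S + 5*p
x(v) = 2*v
c(Y, K) = -6 + K (c(Y, K) = K + 2*(-3) = K - 6 = -6 + K)
n(Q) = (-1 + 5*Q)/Q
r(o) = 5 - 1/(-6 + o)
r(U(2, 1))² = ((-31 + 5*1)/(-6 + 1))² = ((-31 + 5)/(-5))² = (-⅕*(-26))² = (26/5)² = 676/25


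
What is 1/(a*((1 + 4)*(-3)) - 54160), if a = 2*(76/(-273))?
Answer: -91/4927800 ≈ -1.8467e-5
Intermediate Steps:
a = -152/273 (a = 2*(76*(-1/273)) = 2*(-76/273) = -152/273 ≈ -0.55678)
1/(a*((1 + 4)*(-3)) - 54160) = 1/(-152*(1 + 4)*(-3)/273 - 54160) = 1/(-760*(-3)/273 - 54160) = 1/(-152/273*(-15) - 54160) = 1/(760/91 - 54160) = 1/(-4927800/91) = -91/4927800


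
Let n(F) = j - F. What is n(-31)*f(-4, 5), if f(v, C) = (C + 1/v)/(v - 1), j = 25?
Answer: -266/5 ≈ -53.200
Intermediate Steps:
f(v, C) = (C + 1/v)/(-1 + v)
n(F) = 25 - F
n(-31)*f(-4, 5) = (25 - 1*(-31))*((1 + 5*(-4))/((-4)*(-1 - 4))) = (25 + 31)*(-¼*(1 - 20)/(-5)) = 56*(-¼*(-⅕)*(-19)) = 56*(-19/20) = -266/5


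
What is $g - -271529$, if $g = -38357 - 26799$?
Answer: $206373$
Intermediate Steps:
$g = -65156$
$g - -271529 = -65156 - -271529 = -65156 + 271529 = 206373$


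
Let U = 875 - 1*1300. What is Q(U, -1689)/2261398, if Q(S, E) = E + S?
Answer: -1057/1130699 ≈ -0.00093482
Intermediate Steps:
U = -425 (U = 875 - 1300 = -425)
Q(U, -1689)/2261398 = (-1689 - 425)/2261398 = -2114*1/2261398 = -1057/1130699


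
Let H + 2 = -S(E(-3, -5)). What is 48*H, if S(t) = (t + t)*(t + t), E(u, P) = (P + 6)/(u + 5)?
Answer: -144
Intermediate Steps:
E(u, P) = (6 + P)/(5 + u)
S(t) = 4*t**2 (S(t) = (2*t)*(2*t) = 4*t**2)
H = -3 (H = -2 - 4*((6 - 5)/(5 - 3))**2 = -2 - 4*(1/2)**2 = -2 - 4/4 = -2 - 1*1 = -2 - 1 = -3)
48*H = 48*(-3) = -144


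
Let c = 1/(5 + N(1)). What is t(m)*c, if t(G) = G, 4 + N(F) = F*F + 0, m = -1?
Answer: -½ ≈ -0.50000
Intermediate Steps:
N(F) = -4 + F² (N(F) = -4 + (F*F + 0) = -4 + (F² + 0) = -4 + F²)
c = ½ (c = 1/(5 + (-4 + 1²)) = 1/(5 + (-4 + 1)) = 1/(5 - 3) = 1/2 = ½ ≈ 0.50000)
t(m)*c = -1*½ = -½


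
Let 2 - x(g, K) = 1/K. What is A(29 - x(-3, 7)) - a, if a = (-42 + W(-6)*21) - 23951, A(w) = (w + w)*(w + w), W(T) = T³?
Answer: 1542321/49 ≈ 31476.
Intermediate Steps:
x(g, K) = 2 - 1/K
A(w) = 4*w² (A(w) = (2*w)*(2*w) = 4*w²)
a = -28529 (a = (-42 + (-6)³*21) - 23951 = (-42 - 216*21) - 23951 = (-42 - 4536) - 23951 = -4578 - 23951 = -28529)
A(29 - x(-3, 7)) - a = 4*(29 - (2 - 1/7))² - 1*(-28529) = 4*(29 - (2 - 1*⅐))² + 28529 = 4*(29 - (2 - ⅐))² + 28529 = 4*(29 - 1*13/7)² + 28529 = 4*(29 - 13/7)² + 28529 = 4*(190/7)² + 28529 = 4*(36100/49) + 28529 = 144400/49 + 28529 = 1542321/49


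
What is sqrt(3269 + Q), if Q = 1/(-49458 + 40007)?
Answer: sqrt(291991650418)/9451 ≈ 57.175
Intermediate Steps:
Q = -1/9451 (Q = 1/(-9451) = -1/9451 ≈ -0.00010581)
sqrt(3269 + Q) = sqrt(3269 - 1/9451) = sqrt(30895318/9451) = sqrt(291991650418)/9451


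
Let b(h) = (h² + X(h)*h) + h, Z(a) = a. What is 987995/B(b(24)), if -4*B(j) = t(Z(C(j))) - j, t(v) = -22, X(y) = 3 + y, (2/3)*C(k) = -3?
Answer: 395198/127 ≈ 3111.8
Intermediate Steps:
C(k) = -9/2 (C(k) = (3/2)*(-3) = -9/2)
b(h) = h + h² + h*(3 + h) (b(h) = (h² + (3 + h)*h) + h = (h² + h*(3 + h)) + h = h + h² + h*(3 + h))
B(j) = 11/2 + j/4 (B(j) = -(-22 - j)/4 = 11/2 + j/4)
987995/B(b(24)) = 987995/(11/2 + (2*24*(2 + 24))/4) = 987995/(11/2 + (2*24*26)/4) = 987995/(11/2 + (¼)*1248) = 987995/(11/2 + 312) = 987995/(635/2) = 987995*(2/635) = 395198/127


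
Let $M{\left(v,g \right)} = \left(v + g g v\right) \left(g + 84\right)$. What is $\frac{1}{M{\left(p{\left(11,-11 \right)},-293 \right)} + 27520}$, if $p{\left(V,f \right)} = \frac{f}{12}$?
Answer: $\frac{6}{98849695} \approx 6.0698 \cdot 10^{-8}$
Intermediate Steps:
$p{\left(V,f \right)} = \frac{f}{12}$ ($p{\left(V,f \right)} = f \frac{1}{12} = \frac{f}{12}$)
$M{\left(v,g \right)} = \left(84 + g\right) \left(v + v g^{2}\right)$ ($M{\left(v,g \right)} = \left(v + g^{2} v\right) \left(84 + g\right) = \left(v + v g^{2}\right) \left(84 + g\right) = \left(84 + g\right) \left(v + v g^{2}\right)$)
$\frac{1}{M{\left(p{\left(11,-11 \right)},-293 \right)} + 27520} = \frac{1}{\frac{1}{12} \left(-11\right) \left(84 - 293 + \left(-293\right)^{3} + 84 \left(-293\right)^{2}\right) + 27520} = \frac{1}{- \frac{11 \left(84 - 293 - 25153757 + 84 \cdot 85849\right)}{12} + 27520} = \frac{1}{- \frac{11 \left(84 - 293 - 25153757 + 7211316\right)}{12} + 27520} = \frac{1}{\left(- \frac{11}{12}\right) \left(-17942650\right) + 27520} = \frac{1}{\frac{98684575}{6} + 27520} = \frac{1}{\frac{98849695}{6}} = \frac{6}{98849695}$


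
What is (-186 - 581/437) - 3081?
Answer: -1428260/437 ≈ -3268.3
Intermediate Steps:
(-186 - 581/437) - 3081 = -81863/437 - 3081 = -1428260/437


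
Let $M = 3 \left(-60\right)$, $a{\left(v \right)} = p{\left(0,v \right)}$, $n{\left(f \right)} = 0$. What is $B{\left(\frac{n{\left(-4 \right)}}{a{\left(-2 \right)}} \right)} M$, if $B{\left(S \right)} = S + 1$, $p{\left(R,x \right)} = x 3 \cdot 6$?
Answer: $-180$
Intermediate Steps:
$p{\left(R,x \right)} = 18 x$ ($p{\left(R,x \right)} = 3 x 6 = 18 x$)
$a{\left(v \right)} = 18 v$
$M = -180$
$B{\left(S \right)} = 1 + S$
$B{\left(\frac{n{\left(-4 \right)}}{a{\left(-2 \right)}} \right)} M = \left(1 + \frac{0}{18 \left(-2\right)}\right) \left(-180\right) = \left(1 + \frac{0}{-36}\right) \left(-180\right) = \left(1 + 0 \left(- \frac{1}{36}\right)\right) \left(-180\right) = \left(1 + 0\right) \left(-180\right) = 1 \left(-180\right) = -180$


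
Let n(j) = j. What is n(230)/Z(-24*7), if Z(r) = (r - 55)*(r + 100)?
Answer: 115/7582 ≈ 0.015168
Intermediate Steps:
Z(r) = (-55 + r)*(100 + r)
n(230)/Z(-24*7) = 230/(-5500 + (-24*7)² + 45*(-24*7)) = 230/(-5500 + (-168)² + 45*(-168)) = 230/(-5500 + 28224 - 7560) = 230/15164 = 230*(1/15164) = 115/7582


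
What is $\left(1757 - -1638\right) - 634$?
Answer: $2761$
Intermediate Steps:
$\left(1757 - -1638\right) - 634 = \left(1757 + 1638\right) - 634 = 3395 - 634 = 2761$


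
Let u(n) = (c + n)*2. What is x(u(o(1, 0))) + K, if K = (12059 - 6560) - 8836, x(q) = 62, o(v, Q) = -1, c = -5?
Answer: -3275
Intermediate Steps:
u(n) = -10 + 2*n (u(n) = (-5 + n)*2 = -10 + 2*n)
K = -3337 (K = 5499 - 8836 = -3337)
x(u(o(1, 0))) + K = 62 - 3337 = -3275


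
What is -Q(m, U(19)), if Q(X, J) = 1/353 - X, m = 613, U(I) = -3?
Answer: 216388/353 ≈ 613.00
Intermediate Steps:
Q(X, J) = 1/353 - X
-Q(m, U(19)) = -(1/353 - 1*613) = -(1/353 - 613) = -1*(-216388/353) = 216388/353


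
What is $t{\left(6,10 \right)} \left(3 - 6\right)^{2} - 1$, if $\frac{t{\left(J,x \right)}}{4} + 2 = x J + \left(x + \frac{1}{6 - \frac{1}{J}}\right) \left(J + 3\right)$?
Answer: $\frac{188389}{35} \approx 5382.5$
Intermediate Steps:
$t{\left(J,x \right)} = -8 + 4 J x + 4 \left(3 + J\right) \left(x + \frac{1}{6 - \frac{1}{J}}\right)$ ($t{\left(J,x \right)} = -8 + 4 \left(x J + \left(x + \frac{1}{6 - \frac{1}{J}}\right) \left(J + 3\right)\right) = -8 + 4 \left(J x + \left(x + \frac{1}{6 - \frac{1}{J}}\right) \left(3 + J\right)\right) = -8 + 4 \left(J x + \left(3 + J\right) \left(x + \frac{1}{6 - \frac{1}{J}}\right)\right) = -8 + \left(4 J x + 4 \left(3 + J\right) \left(x + \frac{1}{6 - \frac{1}{J}}\right)\right) = -8 + 4 J x + 4 \left(3 + J\right) \left(x + \frac{1}{6 - \frac{1}{J}}\right)$)
$t{\left(6,10 \right)} \left(3 - 6\right)^{2} - 1 = \frac{4 \left(2 + 6^{2} - 54 - 30 + 12 \cdot 10 \cdot 6^{2} + 16 \cdot 6 \cdot 10\right)}{-1 + 6 \cdot 6} \left(3 - 6\right)^{2} - 1 = \frac{4 \left(2 + 36 - 54 - 30 + 12 \cdot 10 \cdot 36 + 960\right)}{-1 + 36} \left(-3\right)^{2} - 1 = \frac{4 \left(2 + 36 - 54 - 30 + 4320 + 960\right)}{35} \cdot 9 - 1 = 4 \cdot \frac{1}{35} \cdot 5234 \cdot 9 - 1 = \frac{20936}{35} \cdot 9 - 1 = \frac{188424}{35} - 1 = \frac{188389}{35}$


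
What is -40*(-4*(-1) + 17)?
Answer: -840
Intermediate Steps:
-40*(-4*(-1) + 17) = -40*(4 + 17) = -40*21 = -840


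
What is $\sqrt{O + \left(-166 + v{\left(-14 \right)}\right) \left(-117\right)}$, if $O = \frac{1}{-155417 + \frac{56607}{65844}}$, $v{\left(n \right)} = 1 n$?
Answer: $\frac{4 \sqrt{15315124282886322855174}}{3411073447} \approx 145.12$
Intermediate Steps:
$v{\left(n \right)} = n$
$O = - \frac{21948}{3411073447}$ ($O = \frac{1}{-155417 + 56607 \cdot \frac{1}{65844}} = \frac{1}{-155417 + \frac{18869}{21948}} = \frac{1}{- \frac{3411073447}{21948}} = - \frac{21948}{3411073447} \approx -6.4343 \cdot 10^{-6}$)
$\sqrt{O + \left(-166 + v{\left(-14 \right)}\right) \left(-117\right)} = \sqrt{- \frac{21948}{3411073447} + \left(-166 - 14\right) \left(-117\right)} = \sqrt{- \frac{21948}{3411073447} - -21060} = \sqrt{- \frac{21948}{3411073447} + 21060} = \sqrt{\frac{71837206771872}{3411073447}} = \frac{4 \sqrt{15315124282886322855174}}{3411073447}$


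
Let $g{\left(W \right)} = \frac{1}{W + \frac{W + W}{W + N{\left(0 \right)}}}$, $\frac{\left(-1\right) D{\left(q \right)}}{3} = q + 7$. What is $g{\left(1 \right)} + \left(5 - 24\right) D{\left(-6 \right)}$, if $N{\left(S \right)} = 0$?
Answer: $\frac{172}{3} \approx 57.333$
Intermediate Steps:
$D{\left(q \right)} = -21 - 3 q$ ($D{\left(q \right)} = - 3 \left(q + 7\right) = - 3 \left(7 + q\right) = -21 - 3 q$)
$g{\left(W \right)} = \frac{1}{2 + W}$ ($g{\left(W \right)} = \frac{1}{W + \frac{W + W}{W + 0}} = \frac{1}{W + \frac{2 W}{W}} = \frac{1}{W + 2} = \frac{1}{2 + W}$)
$g{\left(1 \right)} + \left(5 - 24\right) D{\left(-6 \right)} = \frac{1}{2 + 1} + \left(5 - 24\right) \left(-21 - -18\right) = \frac{1}{3} + \left(5 - 24\right) \left(-21 + 18\right) = \frac{1}{3} - -57 = \frac{1}{3} + 57 = \frac{172}{3}$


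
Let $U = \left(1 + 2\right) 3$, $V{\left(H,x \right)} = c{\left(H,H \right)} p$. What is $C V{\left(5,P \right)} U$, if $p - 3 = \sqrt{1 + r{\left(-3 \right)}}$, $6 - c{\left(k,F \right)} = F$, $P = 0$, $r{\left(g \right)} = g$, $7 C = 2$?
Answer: $\frac{54}{7} + \frac{18 i \sqrt{2}}{7} \approx 7.7143 + 3.6366 i$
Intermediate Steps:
$C = \frac{2}{7}$ ($C = \frac{1}{7} \cdot 2 = \frac{2}{7} \approx 0.28571$)
$c{\left(k,F \right)} = 6 - F$
$p = 3 + i \sqrt{2}$ ($p = 3 + \sqrt{1 - 3} = 3 + \sqrt{-2} = 3 + i \sqrt{2} \approx 3.0 + 1.4142 i$)
$V{\left(H,x \right)} = \left(3 + i \sqrt{2}\right) \left(6 - H\right)$ ($V{\left(H,x \right)} = \left(6 - H\right) \left(3 + i \sqrt{2}\right) = \left(3 + i \sqrt{2}\right) \left(6 - H\right)$)
$U = 9$ ($U = 3 \cdot 3 = 9$)
$C V{\left(5,P \right)} U = \frac{2 \left(- \left(-6 + 5\right) \left(3 + i \sqrt{2}\right)\right)}{7} \cdot 9 = \frac{2 \left(\left(-1\right) \left(-1\right) \left(3 + i \sqrt{2}\right)\right)}{7} \cdot 9 = \frac{2 \left(3 + i \sqrt{2}\right)}{7} \cdot 9 = \left(\frac{6}{7} + \frac{2 i \sqrt{2}}{7}\right) 9 = \frac{54}{7} + \frac{18 i \sqrt{2}}{7}$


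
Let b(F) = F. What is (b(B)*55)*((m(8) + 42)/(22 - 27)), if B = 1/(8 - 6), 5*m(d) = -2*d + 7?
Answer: -2211/10 ≈ -221.10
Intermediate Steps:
m(d) = 7/5 - 2*d/5 (m(d) = (-2*d + 7)/5 = (7 - 2*d)/5 = 7/5 - 2*d/5)
B = ½ (B = 1/2 = ½ ≈ 0.50000)
(b(B)*55)*((m(8) + 42)/(22 - 27)) = ((½)*55)*(((7/5 - ⅖*8) + 42)/(22 - 27)) = 55*(((7/5 - 16/5) + 42)/(-5))/2 = 55*((-9/5 + 42)*(-⅕))/2 = 55*((201/5)*(-⅕))/2 = (55/2)*(-201/25) = -2211/10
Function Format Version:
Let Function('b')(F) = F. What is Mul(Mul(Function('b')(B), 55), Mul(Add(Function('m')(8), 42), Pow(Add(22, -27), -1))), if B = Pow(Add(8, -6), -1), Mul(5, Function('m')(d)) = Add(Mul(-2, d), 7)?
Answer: Rational(-2211, 10) ≈ -221.10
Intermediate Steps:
Function('m')(d) = Add(Rational(7, 5), Mul(Rational(-2, 5), d)) (Function('m')(d) = Mul(Rational(1, 5), Add(Mul(-2, d), 7)) = Mul(Rational(1, 5), Add(7, Mul(-2, d))) = Add(Rational(7, 5), Mul(Rational(-2, 5), d)))
B = Rational(1, 2) (B = Pow(2, -1) = Rational(1, 2) ≈ 0.50000)
Mul(Mul(Function('b')(B), 55), Mul(Add(Function('m')(8), 42), Pow(Add(22, -27), -1))) = Mul(Mul(Rational(1, 2), 55), Mul(Add(Add(Rational(7, 5), Mul(Rational(-2, 5), 8)), 42), Pow(Add(22, -27), -1))) = Mul(Rational(55, 2), Mul(Add(Add(Rational(7, 5), Rational(-16, 5)), 42), Pow(-5, -1))) = Mul(Rational(55, 2), Mul(Add(Rational(-9, 5), 42), Rational(-1, 5))) = Mul(Rational(55, 2), Mul(Rational(201, 5), Rational(-1, 5))) = Mul(Rational(55, 2), Rational(-201, 25)) = Rational(-2211, 10)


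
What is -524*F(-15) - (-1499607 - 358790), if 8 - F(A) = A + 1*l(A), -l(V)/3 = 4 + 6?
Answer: 1830625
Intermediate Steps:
l(V) = -30 (l(V) = -3*(4 + 6) = -3*10 = -30)
F(A) = 38 - A (F(A) = 8 - (A + 1*(-30)) = 8 - (A - 30) = 8 - (-30 + A) = 8 + (30 - A) = 38 - A)
-524*F(-15) - (-1499607 - 358790) = -524*(38 - 1*(-15)) - (-1499607 - 358790) = -524*(38 + 15) - 1*(-1858397) = -524*53 + 1858397 = -27772 + 1858397 = 1830625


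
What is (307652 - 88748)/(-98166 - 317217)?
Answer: -72968/138461 ≈ -0.52699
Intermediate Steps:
(307652 - 88748)/(-98166 - 317217) = 218904/(-415383) = 218904*(-1/415383) = -72968/138461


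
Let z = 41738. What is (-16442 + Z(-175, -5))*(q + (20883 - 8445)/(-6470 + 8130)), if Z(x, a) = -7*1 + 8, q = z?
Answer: -569660246719/830 ≈ -6.8634e+8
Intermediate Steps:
q = 41738
Z(x, a) = 1 (Z(x, a) = -7 + 8 = 1)
(-16442 + Z(-175, -5))*(q + (20883 - 8445)/(-6470 + 8130)) = (-16442 + 1)*(41738 + (20883 - 8445)/(-6470 + 8130)) = -16441*(41738 + 12438/1660) = -16441*(41738 + 12438*(1/1660)) = -16441*(41738 + 6219/830) = -16441*34648759/830 = -569660246719/830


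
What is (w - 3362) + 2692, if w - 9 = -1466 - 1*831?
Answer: -2958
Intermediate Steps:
w = -2288 (w = 9 + (-1466 - 1*831) = 9 + (-1466 - 831) = 9 - 2297 = -2288)
(w - 3362) + 2692 = (-2288 - 3362) + 2692 = -5650 + 2692 = -2958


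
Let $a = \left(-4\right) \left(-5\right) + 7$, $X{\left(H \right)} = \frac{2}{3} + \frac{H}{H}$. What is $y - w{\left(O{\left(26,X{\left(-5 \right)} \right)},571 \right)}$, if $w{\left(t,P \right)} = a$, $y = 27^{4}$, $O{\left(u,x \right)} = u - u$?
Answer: $531414$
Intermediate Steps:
$X{\left(H \right)} = \frac{5}{3}$ ($X{\left(H \right)} = 2 \cdot \frac{1}{3} + 1 = \frac{2}{3} + 1 = \frac{5}{3}$)
$O{\left(u,x \right)} = 0$
$a = 27$ ($a = 20 + 7 = 27$)
$y = 531441$
$w{\left(t,P \right)} = 27$
$y - w{\left(O{\left(26,X{\left(-5 \right)} \right)},571 \right)} = 531441 - 27 = 531414$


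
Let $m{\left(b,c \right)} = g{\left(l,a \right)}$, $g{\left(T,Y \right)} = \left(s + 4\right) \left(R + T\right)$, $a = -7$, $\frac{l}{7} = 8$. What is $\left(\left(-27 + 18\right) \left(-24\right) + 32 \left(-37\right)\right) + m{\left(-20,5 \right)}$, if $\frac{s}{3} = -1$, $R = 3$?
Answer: $-909$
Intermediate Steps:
$l = 56$ ($l = 7 \cdot 8 = 56$)
$s = -3$ ($s = 3 \left(-1\right) = -3$)
$g{\left(T,Y \right)} = 3 + T$ ($g{\left(T,Y \right)} = \left(-3 + 4\right) \left(3 + T\right) = 1 \left(3 + T\right) = 3 + T$)
$m{\left(b,c \right)} = 59$ ($m{\left(b,c \right)} = 3 + 56 = 59$)
$\left(\left(-27 + 18\right) \left(-24\right) + 32 \left(-37\right)\right) + m{\left(-20,5 \right)} = \left(\left(-27 + 18\right) \left(-24\right) + 32 \left(-37\right)\right) + 59 = \left(\left(-9\right) \left(-24\right) - 1184\right) + 59 = \left(216 - 1184\right) + 59 = -968 + 59 = -909$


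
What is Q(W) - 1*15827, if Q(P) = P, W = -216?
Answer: -16043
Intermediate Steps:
Q(W) - 1*15827 = -216 - 1*15827 = -216 - 15827 = -16043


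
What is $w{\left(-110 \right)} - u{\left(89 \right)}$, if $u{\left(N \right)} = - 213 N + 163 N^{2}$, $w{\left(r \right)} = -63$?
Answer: $-1272229$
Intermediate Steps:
$w{\left(-110 \right)} - u{\left(89 \right)} = -63 - 89 \left(-213 + 163 \cdot 89\right) = -63 - 89 \left(-213 + 14507\right) = -63 - 89 \cdot 14294 = -63 - 1272166 = -1272229$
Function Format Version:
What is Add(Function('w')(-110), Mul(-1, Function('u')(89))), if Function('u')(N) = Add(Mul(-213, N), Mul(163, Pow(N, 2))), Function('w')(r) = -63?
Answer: -1272229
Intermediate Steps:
Add(Function('w')(-110), Mul(-1, Function('u')(89))) = Add(-63, Mul(-1, Mul(89, Add(-213, Mul(163, 89))))) = Add(-63, Mul(-1, Mul(89, Add(-213, 14507)))) = Add(-63, Mul(-1, Mul(89, 14294))) = Add(-63, Mul(-1, 1272166)) = Add(-63, -1272166) = -1272229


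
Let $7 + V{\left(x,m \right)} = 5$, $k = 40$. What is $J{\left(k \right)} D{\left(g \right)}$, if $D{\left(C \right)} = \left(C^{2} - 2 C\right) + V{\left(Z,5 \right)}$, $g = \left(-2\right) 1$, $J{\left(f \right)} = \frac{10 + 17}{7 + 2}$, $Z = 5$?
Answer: $18$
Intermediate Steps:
$J{\left(f \right)} = 3$ ($J{\left(f \right)} = \frac{27}{9} = 27 \cdot \frac{1}{9} = 3$)
$V{\left(x,m \right)} = -2$ ($V{\left(x,m \right)} = -7 + 5 = -2$)
$g = -2$
$D{\left(C \right)} = -2 + C^{2} - 2 C$ ($D{\left(C \right)} = \left(C^{2} - 2 C\right) - 2 = -2 + C^{2} - 2 C$)
$J{\left(k \right)} D{\left(g \right)} = 3 \left(-2 + \left(-2\right)^{2} - -4\right) = 3 \left(-2 + 4 + 4\right) = 3 \cdot 6 = 18$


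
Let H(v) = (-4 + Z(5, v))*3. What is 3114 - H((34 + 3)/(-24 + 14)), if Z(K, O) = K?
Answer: 3111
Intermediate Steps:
H(v) = 3 (H(v) = (-4 + 5)*3 = 1*3 = 3)
3114 - H((34 + 3)/(-24 + 14)) = 3114 - 1*3 = 3114 - 3 = 3111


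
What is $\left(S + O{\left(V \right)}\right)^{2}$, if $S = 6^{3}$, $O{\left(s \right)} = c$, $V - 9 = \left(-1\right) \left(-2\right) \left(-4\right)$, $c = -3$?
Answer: $45369$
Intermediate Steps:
$V = 1$ ($V = 9 + \left(-1\right) \left(-2\right) \left(-4\right) = 9 + 2 \left(-4\right) = 9 - 8 = 1$)
$O{\left(s \right)} = -3$
$S = 216$
$\left(S + O{\left(V \right)}\right)^{2} = \left(216 - 3\right)^{2} = 213^{2} = 45369$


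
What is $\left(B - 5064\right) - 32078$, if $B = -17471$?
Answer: $-54613$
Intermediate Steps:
$\left(B - 5064\right) - 32078 = \left(-17471 - 5064\right) - 32078 = -22535 - 32078 = -54613$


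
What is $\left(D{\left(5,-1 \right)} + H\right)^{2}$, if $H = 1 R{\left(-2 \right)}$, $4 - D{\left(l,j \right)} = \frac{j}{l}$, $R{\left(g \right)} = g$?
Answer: $\frac{121}{25} \approx 4.84$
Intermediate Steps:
$D{\left(l,j \right)} = 4 - \frac{j}{l}$
$H = -2$ ($H = 1 \left(-2\right) = -2$)
$\left(D{\left(5,-1 \right)} + H\right)^{2} = \left(\left(4 - - \frac{1}{5}\right) - 2\right)^{2} = \left(\left(4 - \left(-1\right) \frac{1}{5}\right) - 2\right)^{2} = \left(\left(4 + \frac{1}{5}\right) - 2\right)^{2} = \left(\frac{21}{5} - 2\right)^{2} = \left(\frac{11}{5}\right)^{2} = \frac{121}{25}$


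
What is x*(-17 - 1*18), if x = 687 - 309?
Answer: -13230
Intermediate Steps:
x = 378
x*(-17 - 1*18) = 378*(-17 - 1*18) = 378*(-17 - 18) = 378*(-35) = -13230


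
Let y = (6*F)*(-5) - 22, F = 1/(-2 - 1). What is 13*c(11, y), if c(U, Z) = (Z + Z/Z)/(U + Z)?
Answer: 143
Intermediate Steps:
F = -1/3 (F = 1/(-3) = -1/3 ≈ -0.33333)
y = -12 (y = (6*(-1/3))*(-5) - 22 = -2*(-5) - 22 = 10 - 22 = -12)
c(U, Z) = (1 + Z)/(U + Z) (c(U, Z) = (Z + 1)/(U + Z) = (1 + Z)/(U + Z))
13*c(11, y) = 13*((1 - 12)/(11 - 12)) = 13*(-11/(-1)) = 13*(-1*(-11)) = 13*11 = 143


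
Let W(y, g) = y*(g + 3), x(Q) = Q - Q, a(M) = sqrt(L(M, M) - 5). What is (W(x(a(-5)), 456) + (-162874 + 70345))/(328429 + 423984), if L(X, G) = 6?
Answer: -92529/752413 ≈ -0.12298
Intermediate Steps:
a(M) = 1 (a(M) = sqrt(6 - 5) = sqrt(1) = 1)
x(Q) = 0
W(y, g) = y*(3 + g)
(W(x(a(-5)), 456) + (-162874 + 70345))/(328429 + 423984) = (0*(3 + 456) + (-162874 + 70345))/(328429 + 423984) = (0*459 - 92529)/752413 = (0 - 92529)*(1/752413) = -92529*1/752413 = -92529/752413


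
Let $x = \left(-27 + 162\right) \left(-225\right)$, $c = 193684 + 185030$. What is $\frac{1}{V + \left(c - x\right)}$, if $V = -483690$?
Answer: $- \frac{1}{74601} \approx -1.3405 \cdot 10^{-5}$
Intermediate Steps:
$c = 378714$
$x = -30375$ ($x = 135 \left(-225\right) = -30375$)
$\frac{1}{V + \left(c - x\right)} = \frac{1}{-483690 + \left(378714 - -30375\right)} = \frac{1}{-483690 + \left(378714 + 30375\right)} = \frac{1}{-483690 + 409089} = \frac{1}{-74601} = - \frac{1}{74601}$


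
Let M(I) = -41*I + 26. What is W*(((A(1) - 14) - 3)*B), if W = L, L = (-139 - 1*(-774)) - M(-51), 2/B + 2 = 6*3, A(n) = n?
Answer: 2964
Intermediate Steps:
B = 1/8 (B = 2/(-2 + 6*3) = 2/(-2 + 18) = 2/16 = 2*(1/16) = 1/8 ≈ 0.12500)
M(I) = 26 - 41*I
L = -1482 (L = (-139 - 1*(-774)) - (26 - 41*(-51)) = (-139 + 774) - (26 + 2091) = 635 - 1*2117 = 635 - 2117 = -1482)
W = -1482
W*(((A(1) - 14) - 3)*B) = -1482*((1 - 14) - 3)/8 = -1482*(-13 - 3)/8 = -(-23712)/8 = -1482*(-2) = 2964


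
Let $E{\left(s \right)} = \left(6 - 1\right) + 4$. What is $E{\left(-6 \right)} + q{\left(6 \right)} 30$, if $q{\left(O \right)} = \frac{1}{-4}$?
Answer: $\frac{3}{2} \approx 1.5$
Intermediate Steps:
$E{\left(s \right)} = 9$ ($E{\left(s \right)} = 5 + 4 = 9$)
$q{\left(O \right)} = - \frac{1}{4}$
$E{\left(-6 \right)} + q{\left(6 \right)} 30 = 9 - \frac{15}{2} = \frac{3}{2}$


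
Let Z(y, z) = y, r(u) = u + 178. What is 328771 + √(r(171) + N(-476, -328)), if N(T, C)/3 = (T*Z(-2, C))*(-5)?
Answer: 328771 + I*√13931 ≈ 3.2877e+5 + 118.03*I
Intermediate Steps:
r(u) = 178 + u
N(T, C) = 30*T (N(T, C) = 3*((T*(-2))*(-5)) = 3*(-2*T*(-5)) = 3*(10*T) = 30*T)
328771 + √(r(171) + N(-476, -328)) = 328771 + √((178 + 171) + 30*(-476)) = 328771 + √(349 - 14280) = 328771 + √(-13931) = 328771 + I*√13931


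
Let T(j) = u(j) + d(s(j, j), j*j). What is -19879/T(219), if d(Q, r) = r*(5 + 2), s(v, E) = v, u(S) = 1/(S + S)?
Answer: -8707002/147048427 ≈ -0.059212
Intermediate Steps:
u(S) = 1/(2*S)
d(Q, r) = 7*r (d(Q, r) = r*7 = 7*r)
T(j) = 1/(2*j) + 7*j² (T(j) = 1/(2*j) + 7*(j*j) = 1/(2*j) + 7*j²)
-19879/T(219) = -19879*438/(1 + 14*219³) = -19879*438/(1 + 14*10503459) = -19879*438/(1 + 147048426) = -19879/((½)*(1/219)*147048427) = -19879/147048427/438 = -19879*438/147048427 = -8707002/147048427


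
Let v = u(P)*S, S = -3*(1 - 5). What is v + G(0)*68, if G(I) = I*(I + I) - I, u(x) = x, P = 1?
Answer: 12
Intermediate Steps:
S = 12 (S = -3*(-4) = 12)
G(I) = -I + 2*I² (G(I) = I*(2*I) - I = 2*I² - I = -I + 2*I²)
v = 12 (v = 1*12 = 12)
v + G(0)*68 = 12 + (0*(-1 + 2*0))*68 = 12 + (0*(-1 + 0))*68 = 12 + (0*(-1))*68 = 12 + 0*68 = 12 + 0 = 12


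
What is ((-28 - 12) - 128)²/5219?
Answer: 28224/5219 ≈ 5.4079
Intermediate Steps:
((-28 - 12) - 128)²/5219 = (-40 - 128)²*(1/5219) = (-168)²*(1/5219) = 28224*(1/5219) = 28224/5219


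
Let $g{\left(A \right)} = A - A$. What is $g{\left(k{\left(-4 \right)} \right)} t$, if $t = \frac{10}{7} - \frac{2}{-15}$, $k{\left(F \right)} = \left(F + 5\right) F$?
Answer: $0$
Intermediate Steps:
$k{\left(F \right)} = F \left(5 + F\right)$ ($k{\left(F \right)} = \left(5 + F\right) F = F \left(5 + F\right)$)
$g{\left(A \right)} = 0$
$t = \frac{164}{105}$ ($t = 10 \cdot \frac{1}{7} - - \frac{2}{15} = \frac{10}{7} + \frac{2}{15} = \frac{164}{105} \approx 1.5619$)
$g{\left(k{\left(-4 \right)} \right)} t = 0 \cdot \frac{164}{105} = 0$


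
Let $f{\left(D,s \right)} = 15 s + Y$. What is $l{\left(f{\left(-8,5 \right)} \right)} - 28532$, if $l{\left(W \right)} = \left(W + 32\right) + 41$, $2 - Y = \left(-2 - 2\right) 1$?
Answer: $-28378$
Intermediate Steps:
$Y = 6$ ($Y = 2 - \left(-2 - 2\right) 1 = 2 - \left(-4\right) 1 = 2 - -4 = 2 + 4 = 6$)
$f{\left(D,s \right)} = 6 + 15 s$ ($f{\left(D,s \right)} = 15 s + 6 = 6 + 15 s$)
$l{\left(W \right)} = 73 + W$ ($l{\left(W \right)} = \left(32 + W\right) + 41 = 73 + W$)
$l{\left(f{\left(-8,5 \right)} \right)} - 28532 = \left(73 + \left(6 + 15 \cdot 5\right)\right) - 28532 = \left(73 + \left(6 + 75\right)\right) - 28532 = \left(73 + 81\right) - 28532 = 154 - 28532 = -28378$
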